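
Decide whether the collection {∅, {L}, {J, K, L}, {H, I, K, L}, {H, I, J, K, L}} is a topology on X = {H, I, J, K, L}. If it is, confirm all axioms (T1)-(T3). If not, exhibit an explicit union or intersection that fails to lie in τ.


τ is NOT a topology on X.

Axiom (T1): ∅ ∈ τ? Yes; X ∈ τ? Yes.
Axiom (T2/T3): check pairwise unions and intersections of members of τ.
Counterexample for (T3): {J, K, L} ∩ {H, I, K, L} = {K, L} ∉ τ. Therefore τ is NOT a topology.


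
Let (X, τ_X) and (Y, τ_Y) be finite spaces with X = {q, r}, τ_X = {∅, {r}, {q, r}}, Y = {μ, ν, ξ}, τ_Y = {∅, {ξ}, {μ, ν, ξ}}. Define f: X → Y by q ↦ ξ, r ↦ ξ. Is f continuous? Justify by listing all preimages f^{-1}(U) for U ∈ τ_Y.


f IS continuous.

Compute f^{-1}(U) for each U ∈ τ_Y:
  U = ∅: f^{-1}(U) = ∅ ∈ τ_X ✓.
  U = {ξ}: f^{-1}(U) = {q, r} ∈ τ_X ✓.
  U = {μ, ν, ξ}: f^{-1}(U) = {q, r} ∈ τ_X ✓.
Every preimage lies in τ_X, so f IS continuous.


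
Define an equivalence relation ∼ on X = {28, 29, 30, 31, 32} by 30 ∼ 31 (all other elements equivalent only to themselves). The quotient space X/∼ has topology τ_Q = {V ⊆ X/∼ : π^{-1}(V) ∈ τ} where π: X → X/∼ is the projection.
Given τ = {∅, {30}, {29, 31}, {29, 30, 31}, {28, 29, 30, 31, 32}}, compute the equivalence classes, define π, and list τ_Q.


X/∼ = {[28], [29], [30=31], [32]}; |τ_Q| = 3.

Equivalence classes: [28], [29], [30=31], [32].
Quotient map π: X → X/∼ sends 28 ↦ [28], 29 ↦ [29], 30 ↦ [30=31], 31 ↦ [30=31], 32 ↦ [32].
For each subset V ⊆ X/∼, compute π^{-1}(V) ⊆ X and check whether π^{-1}(V) ∈ τ. V is open in τ_Q iff π^{-1}(V) ∈ τ.
  V = {}: π^{-1}(V) = ∅ ∈ τ ✓.
  V = {[28]}: π^{-1}(V) = {28} ∉ τ ✗.
  V = {[29]}: π^{-1}(V) = {29} ∉ τ ✗.
  V = {[28], [29]}: π^{-1}(V) = {28, 29} ∉ τ ✗.
  V = {[30=31]}: π^{-1}(V) = {30, 31} ∉ τ ✗.
  V = {[28], [30=31]}: π^{-1}(V) = {28, 30, 31} ∉ τ ✗.
  V = {[29], [30=31]}: π^{-1}(V) = {29, 30, 31} ∈ τ ✓.
  V = {[28], [29], [30=31]}: π^{-1}(V) = {28, 29, 30, 31} ∉ τ ✗.
  V = {[32]}: π^{-1}(V) = {32} ∉ τ ✗.
  V = {[28], [32]}: π^{-1}(V) = {28, 32} ∉ τ ✗.
  V = {[29], [32]}: π^{-1}(V) = {29, 32} ∉ τ ✗.
  V = {[28], [29], [32]}: π^{-1}(V) = {28, 29, 32} ∉ τ ✗.
  V = {[30=31], [32]}: π^{-1}(V) = {30, 31, 32} ∉ τ ✗.
  V = {[28], [30=31], [32]}: π^{-1}(V) = {28, 30, 31, 32} ∉ τ ✗.
  V = {[29], [30=31], [32]}: π^{-1}(V) = {29, 30, 31, 32} ∉ τ ✗.
  V = {[28], [29], [30=31], [32]}: π^{-1}(V) = {28, 29, 30, 31, 32} ∈ τ ✓.
Open sets in the quotient: τ_Q = {{}, {[29], [30=31]}, {[28], [29], [30=31], [32]}} (3 elements).


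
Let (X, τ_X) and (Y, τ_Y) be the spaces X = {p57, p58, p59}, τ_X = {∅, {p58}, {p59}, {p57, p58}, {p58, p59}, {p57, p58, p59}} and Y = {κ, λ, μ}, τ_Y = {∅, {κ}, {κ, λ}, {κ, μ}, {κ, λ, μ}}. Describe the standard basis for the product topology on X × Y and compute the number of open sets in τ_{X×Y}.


Basis B = {∅ × ∅, {p58} × {κ}, {p59} × {κ}, {p57, p58} × {κ}, {p58} × {κ, λ}, {p58} × {κ, μ}, {p58, p59} × {κ}, {p59} × {κ, λ}, {p59} × {κ, μ}, {p57, p58, p59} × {κ}, {p58} × {κ, λ, μ}, {p59} × {κ, λ, μ}, {p57, p58} × {κ, λ}, {p57, p58} × {κ, μ}, {p58, p59} × {κ, λ}, {p58, p59} × {κ, μ}, {p57, p58} × {κ, λ, μ}, {p57, p58, p59} × {κ, λ}, {p57, p58, p59} × {κ, μ}, {p58, p59} × {κ, λ, μ}, {p57, p58, p59} × {κ, λ, μ}}; |τ_{X×Y}| = 70.

Enumerate products U × V with U ∈ τ_X, V ∈ τ_Y (deduplicated):
  ∅ × ∅ = {} (∅)
  {p58} × {κ} = {(p58,κ)}
  {p59} × {κ} = {(p59,κ)}
  {p57, p58} × {κ} = {(p57,κ), (p58,κ)}
  {p58} × {κ, λ} = {(p58,κ), (p58,λ)}
  {p58} × {κ, μ} = {(p58,κ), (p58,μ)}
  {p58, p59} × {κ} = {(p58,κ), (p59,κ)}
  {p59} × {κ, λ} = {(p59,κ), (p59,λ)}
  {p59} × {κ, μ} = {(p59,κ), (p59,μ)}
  {p57, p58, p59} × {κ} = {(p57,κ), (p58,κ), (p59,κ)}
  {p58} × {κ, λ, μ} = {(p58,κ), (p58,λ), (p58,μ)}
  {p59} × {κ, λ, μ} = {(p59,κ), (p59,λ), (p59,μ)}
  {p57, p58} × {κ, λ} = {(p57,κ), (p57,λ), (p58,κ), (p58,λ)}
  {p57, p58} × {κ, μ} = {(p57,κ), (p57,μ), (p58,κ), (p58,μ)}
  {p58, p59} × {κ, λ} = {(p58,κ), (p58,λ), (p59,κ), (p59,λ)}
  {p58, p59} × {κ, μ} = {(p58,κ), (p58,μ), (p59,κ), (p59,μ)}
  {p57, p58} × {κ, λ, μ} = {(p57,κ), (p57,λ), (p57,μ), (p58,κ), (p58,λ), (p58,μ)}
  {p57, p58, p59} × {κ, λ} = {(p57,κ), (p57,λ), (p58,κ), (p58,λ), (p59,κ), (p59,λ)}
  {p57, p58, p59} × {κ, μ} = {(p57,κ), (p57,μ), (p58,κ), (p58,μ), (p59,κ), (p59,μ)}
  {p58, p59} × {κ, λ, μ} = {(p58,κ), (p58,λ), (p58,μ), (p59,κ), (p59,λ), (p59,μ)}
  {p57, p58, p59} × {κ, λ, μ} = {(p57,κ), (p57,λ), (p57,μ), (p58,κ), (p58,λ), (p58,μ), (p59,κ), (p59,λ), (p59,μ)}
These 21 distinct sets form the basis B.
Close under arbitrary unions to get τ_{X×Y}; counting gives |τ_{X×Y}| = 70.


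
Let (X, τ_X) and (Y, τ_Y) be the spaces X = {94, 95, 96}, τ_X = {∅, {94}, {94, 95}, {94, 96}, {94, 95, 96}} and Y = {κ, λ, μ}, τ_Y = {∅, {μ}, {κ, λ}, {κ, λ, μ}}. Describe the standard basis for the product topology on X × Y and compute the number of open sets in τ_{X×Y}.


Basis B = {∅ × ∅, {94} × {μ}, {94} × {κ, λ}, {94, 95} × {μ}, {94, 96} × {μ}, {94} × {κ, λ, μ}, {94, 95, 96} × {μ}, {94, 95} × {κ, λ}, {94, 96} × {κ, λ}, {94, 95} × {κ, λ, μ}, {94, 96} × {κ, λ, μ}, {94, 95, 96} × {κ, λ}, {94, 95, 96} × {κ, λ, μ}}; |τ_{X×Y}| = 25.

Enumerate products U × V with U ∈ τ_X, V ∈ τ_Y (deduplicated):
  ∅ × ∅ = {} (∅)
  {94} × {μ} = {(94,μ)}
  {94} × {κ, λ} = {(94,κ), (94,λ)}
  {94, 95} × {μ} = {(94,μ), (95,μ)}
  {94, 96} × {μ} = {(94,μ), (96,μ)}
  {94} × {κ, λ, μ} = {(94,κ), (94,λ), (94,μ)}
  {94, 95, 96} × {μ} = {(94,μ), (95,μ), (96,μ)}
  {94, 95} × {κ, λ} = {(94,κ), (94,λ), (95,κ), (95,λ)}
  {94, 96} × {κ, λ} = {(94,κ), (94,λ), (96,κ), (96,λ)}
  {94, 95} × {κ, λ, μ} = {(94,κ), (94,λ), (94,μ), (95,κ), (95,λ), (95,μ)}
  {94, 96} × {κ, λ, μ} = {(94,κ), (94,λ), (94,μ), (96,κ), (96,λ), (96,μ)}
  {94, 95, 96} × {κ, λ} = {(94,κ), (94,λ), (95,κ), (95,λ), (96,κ), (96,λ)}
  {94, 95, 96} × {κ, λ, μ} = {(94,κ), (94,λ), (94,μ), (95,κ), (95,λ), (95,μ), (96,κ), (96,λ), (96,μ)}
These 13 distinct sets form the basis B.
Close under arbitrary unions to get τ_{X×Y}; counting gives |τ_{X×Y}| = 25.


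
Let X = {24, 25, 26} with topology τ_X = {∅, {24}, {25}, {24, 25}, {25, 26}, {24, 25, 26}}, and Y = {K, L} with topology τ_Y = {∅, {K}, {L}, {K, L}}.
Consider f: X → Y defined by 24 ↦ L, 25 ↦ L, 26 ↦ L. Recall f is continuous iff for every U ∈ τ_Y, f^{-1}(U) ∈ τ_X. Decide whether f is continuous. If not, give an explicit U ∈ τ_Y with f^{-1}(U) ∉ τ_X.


f IS continuous.

Compute f^{-1}(U) for each U ∈ τ_Y:
  U = ∅: f^{-1}(U) = ∅ ∈ τ_X ✓.
  U = {K}: f^{-1}(U) = ∅ ∈ τ_X ✓.
  U = {L}: f^{-1}(U) = {24, 25, 26} ∈ τ_X ✓.
  U = {K, L}: f^{-1}(U) = {24, 25, 26} ∈ τ_X ✓.
Every preimage lies in τ_X, so f IS continuous.


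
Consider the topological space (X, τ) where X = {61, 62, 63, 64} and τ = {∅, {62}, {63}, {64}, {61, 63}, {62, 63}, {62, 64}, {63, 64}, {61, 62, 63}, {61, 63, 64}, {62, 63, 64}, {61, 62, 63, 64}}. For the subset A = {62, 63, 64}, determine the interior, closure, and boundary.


int(A) = {62, 63, 64}, cl(A) = {61, 62, 63, 64}, ∂A = {61}.

Closed sets in (X, τ) are complements of opens:
  closed(X, τ) = {∅, {61}, {62}, {64}, {61, 62}, {61, 63}, {61, 64}, {62, 64}, {61, 62, 63}, {61, 62, 64}, {61, 63, 64}, {61, 62, 63, 64}}.
int(A) = ⋃ {U ∈ τ : U ⊆ A}. Opens contained in A: ∅, {62}, {63}, {64}, {62, 63}, {62, 64}, {63, 64}, {62, 63, 64}.
Taking the union of these: int(A) = {62, 63, 64}.
cl(A) = ⋂ {C closed : A ⊆ C}. Closed sets containing A: {61, 62, 63, 64}.
Intersecting these: cl(A) = {61, 62, 63, 64}.
∂A = cl(A) ∖ int(A) = {61, 62, 63, 64} ∖ {62, 63, 64} = {61}.


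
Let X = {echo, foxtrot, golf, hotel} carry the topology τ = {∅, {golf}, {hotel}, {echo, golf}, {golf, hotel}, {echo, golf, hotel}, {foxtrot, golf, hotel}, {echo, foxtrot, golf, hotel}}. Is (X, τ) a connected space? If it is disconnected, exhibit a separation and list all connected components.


(X, τ) is connected.

Find clopen sets (U ∈ τ with X ∖ U ∈ τ):
  U = ∅, X ∖ U = {echo, foxtrot, golf, hotel} — both open, so U is clopen.
  U = {echo, foxtrot, golf, hotel}, X ∖ U = ∅ — both open, so U is clopen.
Only trivial clopens (∅ and X) exist, so (X, τ) is connected.
Compute connected components by grouping points that agree on all clopens:
  component: {echo, foxtrot, golf, hotel}


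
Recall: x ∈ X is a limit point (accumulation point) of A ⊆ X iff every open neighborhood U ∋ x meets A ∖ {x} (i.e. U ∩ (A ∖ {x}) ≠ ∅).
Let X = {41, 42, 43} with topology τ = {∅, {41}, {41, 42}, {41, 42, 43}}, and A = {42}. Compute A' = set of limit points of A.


A' = {43}

For each x ∈ X, list the open sets U ∈ τ with x ∈ U, then check whether U ∩ (A ∖ {x}) ≠ ∅ for every such U.
  x = 41: open {41} ∋ x has {41} ∩ (A ∖ {41}) = ∅, so x is NOT a limit point.
  x = 42: open {41, 42} ∋ x has {41, 42} ∩ (A ∖ {42}) = ∅, so x is NOT a limit point.
  x = 43: opens ∋ x are {41, 42, 43}; each meets A ∖ {43}, so x IS a limit point.
Collecting: A' = {43}.


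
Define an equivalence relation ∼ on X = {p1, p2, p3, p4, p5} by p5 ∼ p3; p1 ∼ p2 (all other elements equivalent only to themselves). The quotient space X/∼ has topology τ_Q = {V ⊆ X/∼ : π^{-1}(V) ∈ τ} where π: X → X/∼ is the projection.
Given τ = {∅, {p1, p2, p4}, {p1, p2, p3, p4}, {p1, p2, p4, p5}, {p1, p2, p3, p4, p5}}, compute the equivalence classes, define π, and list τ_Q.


X/∼ = {[p1=p2], [p3=p5], [p4]}; |τ_Q| = 3.

Equivalence classes: [p1=p2], [p3=p5], [p4].
Quotient map π: X → X/∼ sends p1 ↦ [p1=p2], p2 ↦ [p1=p2], p3 ↦ [p3=p5], p4 ↦ [p4], p5 ↦ [p3=p5].
For each subset V ⊆ X/∼, compute π^{-1}(V) ⊆ X and check whether π^{-1}(V) ∈ τ. V is open in τ_Q iff π^{-1}(V) ∈ τ.
  V = {}: π^{-1}(V) = ∅ ∈ τ ✓.
  V = {[p1=p2]}: π^{-1}(V) = {p1, p2} ∉ τ ✗.
  V = {[p3=p5]}: π^{-1}(V) = {p3, p5} ∉ τ ✗.
  V = {[p1=p2], [p3=p5]}: π^{-1}(V) = {p1, p2, p3, p5} ∉ τ ✗.
  V = {[p4]}: π^{-1}(V) = {p4} ∉ τ ✗.
  V = {[p1=p2], [p4]}: π^{-1}(V) = {p1, p2, p4} ∈ τ ✓.
  V = {[p3=p5], [p4]}: π^{-1}(V) = {p3, p4, p5} ∉ τ ✗.
  V = {[p1=p2], [p3=p5], [p4]}: π^{-1}(V) = {p1, p2, p3, p4, p5} ∈ τ ✓.
Open sets in the quotient: τ_Q = {{}, {[p1=p2], [p4]}, {[p1=p2], [p3=p5], [p4]}} (3 elements).


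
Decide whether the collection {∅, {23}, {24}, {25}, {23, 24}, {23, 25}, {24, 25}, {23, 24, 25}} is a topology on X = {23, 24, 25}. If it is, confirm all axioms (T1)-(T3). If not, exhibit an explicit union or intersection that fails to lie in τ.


τ IS a topology on X.

Axiom (T1): ∅ ∈ τ? Yes; X ∈ τ? Yes.
Axiom (T2/T3): check pairwise unions and intersections of members of τ.
All pairwise intersections and unions checked — each lies in τ. Therefore τ satisfies (T1), (T2), (T3): it IS a topology on X.


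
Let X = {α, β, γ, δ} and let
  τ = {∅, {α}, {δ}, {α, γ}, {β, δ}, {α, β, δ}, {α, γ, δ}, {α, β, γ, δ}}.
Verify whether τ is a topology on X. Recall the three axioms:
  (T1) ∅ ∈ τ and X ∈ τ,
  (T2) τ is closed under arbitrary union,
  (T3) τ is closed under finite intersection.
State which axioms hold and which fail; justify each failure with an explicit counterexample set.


τ is NOT a topology on X.

Axiom (T1): ∅ ∈ τ? Yes; X ∈ τ? Yes.
Axiom (T2/T3): check pairwise unions and intersections of members of τ.
Counterexample for (T2): {α} ∪ {δ} = {α, δ} ∉ τ. Therefore τ is NOT a topology.


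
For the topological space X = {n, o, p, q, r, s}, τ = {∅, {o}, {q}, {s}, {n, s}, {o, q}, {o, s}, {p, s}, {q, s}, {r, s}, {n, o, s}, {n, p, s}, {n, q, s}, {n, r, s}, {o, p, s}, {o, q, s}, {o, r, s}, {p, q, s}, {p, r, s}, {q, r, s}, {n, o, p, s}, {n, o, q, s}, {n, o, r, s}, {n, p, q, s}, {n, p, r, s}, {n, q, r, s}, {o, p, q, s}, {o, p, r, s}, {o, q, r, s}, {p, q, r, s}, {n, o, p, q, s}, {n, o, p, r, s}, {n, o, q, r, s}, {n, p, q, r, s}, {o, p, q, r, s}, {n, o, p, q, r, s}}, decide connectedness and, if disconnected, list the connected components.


(X, τ) is disconnected; components = [{o}, {q}, {n, p, r, s}].

Find clopen sets (U ∈ τ with X ∖ U ∈ τ):
  U = ∅, X ∖ U = {n, o, p, q, r, s} — both open, so U is clopen.
  U = {o}, X ∖ U = {n, p, q, r, s} — both open, so U is clopen.
  U = {q}, X ∖ U = {n, o, p, r, s} — both open, so U is clopen.
  U = {o, q}, X ∖ U = {n, p, r, s} — both open, so U is clopen.
  U = {n, p, r, s}, X ∖ U = {o, q} — both open, so U is clopen.
  U = {n, o, p, r, s}, X ∖ U = {q} — both open, so U is clopen.
  U = {n, p, q, r, s}, X ∖ U = {o} — both open, so U is clopen.
  U = {n, o, p, q, r, s}, X ∖ U = ∅ — both open, so U is clopen.
Nontrivial clopen(s) exist: e.g. {o, q}. So (X, τ) is disconnected.
Compute connected components by grouping points that agree on all clopens:
  component: {o}
  component: {q}
  component: {n, p, r, s}


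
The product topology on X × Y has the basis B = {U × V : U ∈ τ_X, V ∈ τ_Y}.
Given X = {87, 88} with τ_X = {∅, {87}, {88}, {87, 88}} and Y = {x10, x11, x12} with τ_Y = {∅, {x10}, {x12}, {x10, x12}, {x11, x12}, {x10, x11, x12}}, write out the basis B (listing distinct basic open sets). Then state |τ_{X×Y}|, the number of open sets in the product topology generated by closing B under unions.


Basis B = {∅ × ∅, {87} × {x10}, {87} × {x12}, {88} × {x10}, {88} × {x12}, {87} × {x10, x12}, {87, 88} × {x10}, {87} × {x11, x12}, {87, 88} × {x12}, {88} × {x10, x12}, {88} × {x11, x12}, {87} × {x10, x11, x12}, {88} × {x10, x11, x12}, {87, 88} × {x10, x12}, {87, 88} × {x11, x12}, {87, 88} × {x10, x11, x12}}; |τ_{X×Y}| = 36.

Enumerate products U × V with U ∈ τ_X, V ∈ τ_Y (deduplicated):
  ∅ × ∅ = {} (∅)
  {87} × {x10} = {(87,x10)}
  {87} × {x12} = {(87,x12)}
  {88} × {x10} = {(88,x10)}
  {88} × {x12} = {(88,x12)}
  {87} × {x10, x12} = {(87,x10), (87,x12)}
  {87, 88} × {x10} = {(87,x10), (88,x10)}
  {87} × {x11, x12} = {(87,x11), (87,x12)}
  {87, 88} × {x12} = {(87,x12), (88,x12)}
  {88} × {x10, x12} = {(88,x10), (88,x12)}
  {88} × {x11, x12} = {(88,x11), (88,x12)}
  {87} × {x10, x11, x12} = {(87,x10), (87,x11), (87,x12)}
  {88} × {x10, x11, x12} = {(88,x10), (88,x11), (88,x12)}
  {87, 88} × {x10, x12} = {(87,x10), (87,x12), (88,x10), (88,x12)}
  {87, 88} × {x11, x12} = {(87,x11), (87,x12), (88,x11), (88,x12)}
  {87, 88} × {x10, x11, x12} = {(87,x10), (87,x11), (87,x12), (88,x10), (88,x11), (88,x12)}
These 16 distinct sets form the basis B.
Close under arbitrary unions to get τ_{X×Y}; counting gives |τ_{X×Y}| = 36.


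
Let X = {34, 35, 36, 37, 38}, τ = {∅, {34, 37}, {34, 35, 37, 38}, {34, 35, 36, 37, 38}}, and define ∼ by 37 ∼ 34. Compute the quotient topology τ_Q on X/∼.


X/∼ = {[34=37], [35], [36], [38]}; |τ_Q| = 4.

Equivalence classes: [34=37], [35], [36], [38].
Quotient map π: X → X/∼ sends 34 ↦ [34=37], 35 ↦ [35], 36 ↦ [36], 37 ↦ [34=37], 38 ↦ [38].
For each subset V ⊆ X/∼, compute π^{-1}(V) ⊆ X and check whether π^{-1}(V) ∈ τ. V is open in τ_Q iff π^{-1}(V) ∈ τ.
  V = {}: π^{-1}(V) = ∅ ∈ τ ✓.
  V = {[34=37]}: π^{-1}(V) = {34, 37} ∈ τ ✓.
  V = {[35]}: π^{-1}(V) = {35} ∉ τ ✗.
  V = {[34=37], [35]}: π^{-1}(V) = {34, 35, 37} ∉ τ ✗.
  V = {[36]}: π^{-1}(V) = {36} ∉ τ ✗.
  V = {[34=37], [36]}: π^{-1}(V) = {34, 36, 37} ∉ τ ✗.
  V = {[35], [36]}: π^{-1}(V) = {35, 36} ∉ τ ✗.
  V = {[34=37], [35], [36]}: π^{-1}(V) = {34, 35, 36, 37} ∉ τ ✗.
  V = {[38]}: π^{-1}(V) = {38} ∉ τ ✗.
  V = {[34=37], [38]}: π^{-1}(V) = {34, 37, 38} ∉ τ ✗.
  V = {[35], [38]}: π^{-1}(V) = {35, 38} ∉ τ ✗.
  V = {[34=37], [35], [38]}: π^{-1}(V) = {34, 35, 37, 38} ∈ τ ✓.
  V = {[36], [38]}: π^{-1}(V) = {36, 38} ∉ τ ✗.
  V = {[34=37], [36], [38]}: π^{-1}(V) = {34, 36, 37, 38} ∉ τ ✗.
  V = {[35], [36], [38]}: π^{-1}(V) = {35, 36, 38} ∉ τ ✗.
  V = {[34=37], [35], [36], [38]}: π^{-1}(V) = {34, 35, 36, 37, 38} ∈ τ ✓.
Open sets in the quotient: τ_Q = {{}, {[34=37]}, {[34=37], [35], [38]}, {[34=37], [35], [36], [38]}} (4 elements).


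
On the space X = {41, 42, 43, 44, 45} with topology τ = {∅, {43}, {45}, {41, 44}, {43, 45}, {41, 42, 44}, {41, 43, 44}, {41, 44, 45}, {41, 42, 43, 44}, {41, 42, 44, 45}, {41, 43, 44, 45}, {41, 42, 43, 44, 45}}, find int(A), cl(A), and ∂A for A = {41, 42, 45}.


int(A) = {45}, cl(A) = {41, 42, 44, 45}, ∂A = {41, 42, 44}.

Closed sets in (X, τ) are complements of opens:
  closed(X, τ) = {∅, {42}, {43}, {45}, {42, 43}, {42, 45}, {43, 45}, {41, 42, 44}, {42, 43, 45}, {41, 42, 43, 44}, {41, 42, 44, 45}, {41, 42, 43, 44, 45}}.
int(A) = ⋃ {U ∈ τ : U ⊆ A}. Opens contained in A: ∅, {45}.
Taking the union of these: int(A) = {45}.
cl(A) = ⋂ {C closed : A ⊆ C}. Closed sets containing A: {41, 42, 44, 45}, {41, 42, 43, 44, 45}.
Intersecting these: cl(A) = {41, 42, 44, 45}.
∂A = cl(A) ∖ int(A) = {41, 42, 44, 45} ∖ {45} = {41, 42, 44}.


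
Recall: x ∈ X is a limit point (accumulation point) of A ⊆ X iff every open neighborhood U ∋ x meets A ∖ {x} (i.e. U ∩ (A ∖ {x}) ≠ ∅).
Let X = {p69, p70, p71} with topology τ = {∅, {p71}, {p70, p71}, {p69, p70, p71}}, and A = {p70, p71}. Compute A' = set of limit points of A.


A' = {p69, p70}

For each x ∈ X, list the open sets U ∈ τ with x ∈ U, then check whether U ∩ (A ∖ {x}) ≠ ∅ for every such U.
  x = p69: opens ∋ x are {p69, p70, p71}; each meets A ∖ {p69}, so x IS a limit point.
  x = p70: opens ∋ x are {p70, p71}, {p69, p70, p71}; each meets A ∖ {p70}, so x IS a limit point.
  x = p71: open {p71} ∋ x has {p71} ∩ (A ∖ {p71}) = ∅, so x is NOT a limit point.
Collecting: A' = {p69, p70}.


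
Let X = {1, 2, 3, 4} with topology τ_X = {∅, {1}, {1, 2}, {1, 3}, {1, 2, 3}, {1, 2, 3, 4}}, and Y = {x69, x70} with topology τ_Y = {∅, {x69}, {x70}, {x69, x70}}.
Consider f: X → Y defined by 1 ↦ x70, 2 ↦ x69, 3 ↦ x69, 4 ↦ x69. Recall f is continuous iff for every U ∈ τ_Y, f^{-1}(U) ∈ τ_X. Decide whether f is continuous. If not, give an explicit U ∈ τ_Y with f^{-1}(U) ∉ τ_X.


f is NOT continuous.

Compute f^{-1}(U) for each U ∈ τ_Y:
  U = ∅: f^{-1}(U) = ∅ ∈ τ_X ✓.
  U = {x69}: f^{-1}(U) = {2, 3, 4} ∉ τ_X ✗.
  U = {x70}: f^{-1}(U) = {1} ∈ τ_X ✓.
  U = {x69, x70}: f^{-1}(U) = {1, 2, 3, 4} ∈ τ_X ✓.
Found U = {x69} with f^{-1}(U) = {2, 3, 4} not in τ_X. Therefore f is NOT continuous.


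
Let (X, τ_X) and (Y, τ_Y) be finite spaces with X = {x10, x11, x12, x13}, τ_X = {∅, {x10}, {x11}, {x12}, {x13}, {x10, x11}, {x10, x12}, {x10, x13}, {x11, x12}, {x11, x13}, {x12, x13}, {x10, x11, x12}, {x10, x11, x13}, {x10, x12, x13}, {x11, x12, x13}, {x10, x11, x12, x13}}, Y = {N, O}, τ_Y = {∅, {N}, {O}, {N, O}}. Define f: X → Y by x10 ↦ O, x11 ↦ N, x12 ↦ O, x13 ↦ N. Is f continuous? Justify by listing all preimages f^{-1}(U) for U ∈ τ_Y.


f IS continuous.

Compute f^{-1}(U) for each U ∈ τ_Y:
  U = ∅: f^{-1}(U) = ∅ ∈ τ_X ✓.
  U = {N}: f^{-1}(U) = {x11, x13} ∈ τ_X ✓.
  U = {O}: f^{-1}(U) = {x10, x12} ∈ τ_X ✓.
  U = {N, O}: f^{-1}(U) = {x10, x11, x12, x13} ∈ τ_X ✓.
Every preimage lies in τ_X, so f IS continuous.


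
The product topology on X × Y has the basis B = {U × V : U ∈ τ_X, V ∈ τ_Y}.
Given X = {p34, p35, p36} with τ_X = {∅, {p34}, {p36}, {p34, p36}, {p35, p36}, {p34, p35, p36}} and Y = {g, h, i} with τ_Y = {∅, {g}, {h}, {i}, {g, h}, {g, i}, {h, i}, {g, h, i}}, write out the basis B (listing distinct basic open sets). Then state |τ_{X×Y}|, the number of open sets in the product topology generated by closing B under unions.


Basis B = {∅ × ∅, {p34} × {g}, {p34} × {h}, {p34} × {i}, {p36} × {g}, {p36} × {h}, {p36} × {i}, {p34} × {g, h}, {p34} × {g, i}, {p34, p36} × {g}, {p34} × {h, i}, {p34, p36} × {h}, {p34, p36} × {i}, {p35, p36} × {g}, {p35, p36} × {h}, {p35, p36} × {i}, {p36} × {g, h}, {p36} × {g, i}, {p36} × {h, i}, {p34} × {g, h, i}, {p34, p35, p36} × {g}, {p34, p35, p36} × {h}, {p34, p35, p36} × {i}, {p36} × {g, h, i}, {p34, p36} × {g, h}, {p34, p36} × {g, i}, {p34, p36} × {h, i}, {p35, p36} × {g, h}, {p35, p36} × {g, i}, {p35, p36} × {h, i}, {p34, p36} × {g, h, i}, {p34, p35, p36} × {g, h}, {p34, p35, p36} × {g, i}, {p34, p35, p36} × {h, i}, {p35, p36} × {g, h, i}, {p34, p35, p36} × {g, h, i}}; |τ_{X×Y}| = 216.

Enumerate products U × V with U ∈ τ_X, V ∈ τ_Y (deduplicated):
  ∅ × ∅ = {} (∅)
  {p34} × {g} = {(p34,g)}
  {p34} × {h} = {(p34,h)}
  {p34} × {i} = {(p34,i)}
  {p36} × {g} = {(p36,g)}
  {p36} × {h} = {(p36,h)}
  {p36} × {i} = {(p36,i)}
  {p34} × {g, h} = {(p34,g), (p34,h)}
  {p34} × {g, i} = {(p34,g), (p34,i)}
  {p34, p36} × {g} = {(p34,g), (p36,g)}
  {p34} × {h, i} = {(p34,h), (p34,i)}
  {p34, p36} × {h} = {(p34,h), (p36,h)}
  {p34, p36} × {i} = {(p34,i), (p36,i)}
  {p35, p36} × {g} = {(p35,g), (p36,g)}
  {p35, p36} × {h} = {(p35,h), (p36,h)}
  {p35, p36} × {i} = {(p35,i), (p36,i)}
  {p36} × {g, h} = {(p36,g), (p36,h)}
  {p36} × {g, i} = {(p36,g), (p36,i)}
  {p36} × {h, i} = {(p36,h), (p36,i)}
  {p34} × {g, h, i} = {(p34,g), (p34,h), (p34,i)}
  {p34, p35, p36} × {g} = {(p34,g), (p35,g), (p36,g)}
  {p34, p35, p36} × {h} = {(p34,h), (p35,h), (p36,h)}
  {p34, p35, p36} × {i} = {(p34,i), (p35,i), (p36,i)}
  {p36} × {g, h, i} = {(p36,g), (p36,h), (p36,i)}
  {p34, p36} × {g, h} = {(p34,g), (p34,h), (p36,g), (p36,h)}
  {p34, p36} × {g, i} = {(p34,g), (p34,i), (p36,g), (p36,i)}
  {p34, p36} × {h, i} = {(p34,h), (p34,i), (p36,h), (p36,i)}
  {p35, p36} × {g, h} = {(p35,g), (p35,h), (p36,g), (p36,h)}
  {p35, p36} × {g, i} = {(p35,g), (p35,i), (p36,g), (p36,i)}
  {p35, p36} × {h, i} = {(p35,h), (p35,i), (p36,h), (p36,i)}
  {p34, p36} × {g, h, i} = {(p34,g), (p34,h), (p34,i), (p36,g), (p36,h), (p36,i)}
  {p34, p35, p36} × {g, h} = {(p34,g), (p34,h), (p35,g), (p35,h), (p36,g), (p36,h)}
  {p34, p35, p36} × {g, i} = {(p34,g), (p34,i), (p35,g), (p35,i), (p36,g), (p36,i)}
  {p34, p35, p36} × {h, i} = {(p34,h), (p34,i), (p35,h), (p35,i), (p36,h), (p36,i)}
  {p35, p36} × {g, h, i} = {(p35,g), (p35,h), (p35,i), (p36,g), (p36,h), (p36,i)}
  {p34, p35, p36} × {g, h, i} = {(p34,g), (p34,h), (p34,i), (p35,g), (p35,h), (p35,i), (p36,g), (p36,h), (p36,i)}
These 36 distinct sets form the basis B.
Close under arbitrary unions to get τ_{X×Y}; counting gives |τ_{X×Y}| = 216.


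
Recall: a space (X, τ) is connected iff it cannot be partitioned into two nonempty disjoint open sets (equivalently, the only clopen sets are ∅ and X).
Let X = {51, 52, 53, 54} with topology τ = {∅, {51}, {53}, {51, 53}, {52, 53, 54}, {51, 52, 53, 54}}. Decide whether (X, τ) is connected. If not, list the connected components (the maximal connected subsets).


(X, τ) is disconnected; components = [{51}, {52, 53, 54}].

Find clopen sets (U ∈ τ with X ∖ U ∈ τ):
  U = ∅, X ∖ U = {51, 52, 53, 54} — both open, so U is clopen.
  U = {51}, X ∖ U = {52, 53, 54} — both open, so U is clopen.
  U = {52, 53, 54}, X ∖ U = {51} — both open, so U is clopen.
  U = {51, 52, 53, 54}, X ∖ U = ∅ — both open, so U is clopen.
Nontrivial clopen(s) exist: e.g. {52, 53, 54}. So (X, τ) is disconnected.
Compute connected components by grouping points that agree on all clopens:
  component: {51}
  component: {52, 53, 54}


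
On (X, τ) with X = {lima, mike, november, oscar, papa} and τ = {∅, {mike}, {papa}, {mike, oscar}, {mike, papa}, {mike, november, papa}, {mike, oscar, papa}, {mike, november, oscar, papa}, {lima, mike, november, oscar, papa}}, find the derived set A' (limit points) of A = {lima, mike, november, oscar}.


A' = {lima, november, oscar}

For each x ∈ X, list the open sets U ∈ τ with x ∈ U, then check whether U ∩ (A ∖ {x}) ≠ ∅ for every such U.
  x = lima: opens ∋ x are {lima, mike, november, oscar, papa}; each meets A ∖ {lima}, so x IS a limit point.
  x = mike: open {mike} ∋ x has {mike} ∩ (A ∖ {mike}) = ∅, so x is NOT a limit point.
  x = november: opens ∋ x are {mike, november, papa}, {mike, november, oscar, papa}, {lima, mike, november, oscar, papa}; each meets A ∖ {november}, so x IS a limit point.
  x = oscar: opens ∋ x are {mike, oscar}, {mike, oscar, papa}, {mike, november, oscar, papa}, {lima, mike, november, oscar, papa}; each meets A ∖ {oscar}, so x IS a limit point.
  x = papa: open {papa} ∋ x has {papa} ∩ (A ∖ {papa}) = ∅, so x is NOT a limit point.
Collecting: A' = {lima, november, oscar}.


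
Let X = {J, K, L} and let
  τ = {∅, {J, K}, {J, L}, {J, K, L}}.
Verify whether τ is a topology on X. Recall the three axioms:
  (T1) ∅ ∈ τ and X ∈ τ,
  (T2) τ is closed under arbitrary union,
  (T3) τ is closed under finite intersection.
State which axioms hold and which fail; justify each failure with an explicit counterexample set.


τ is NOT a topology on X.

Axiom (T1): ∅ ∈ τ? Yes; X ∈ τ? Yes.
Axiom (T2/T3): check pairwise unions and intersections of members of τ.
Counterexample for (T3): {J, K} ∩ {J, L} = {J} ∉ τ. Therefore τ is NOT a topology.


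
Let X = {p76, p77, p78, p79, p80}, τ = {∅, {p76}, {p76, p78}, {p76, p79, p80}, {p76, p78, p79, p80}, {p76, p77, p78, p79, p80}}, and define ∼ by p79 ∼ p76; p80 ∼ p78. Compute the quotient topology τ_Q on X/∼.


X/∼ = {[p76=p79], [p77], [p78=p80]}; |τ_Q| = 3.

Equivalence classes: [p76=p79], [p77], [p78=p80].
Quotient map π: X → X/∼ sends p76 ↦ [p76=p79], p77 ↦ [p77], p78 ↦ [p78=p80], p79 ↦ [p76=p79], p80 ↦ [p78=p80].
For each subset V ⊆ X/∼, compute π^{-1}(V) ⊆ X and check whether π^{-1}(V) ∈ τ. V is open in τ_Q iff π^{-1}(V) ∈ τ.
  V = {}: π^{-1}(V) = ∅ ∈ τ ✓.
  V = {[p76=p79]}: π^{-1}(V) = {p76, p79} ∉ τ ✗.
  V = {[p77]}: π^{-1}(V) = {p77} ∉ τ ✗.
  V = {[p76=p79], [p77]}: π^{-1}(V) = {p76, p77, p79} ∉ τ ✗.
  V = {[p78=p80]}: π^{-1}(V) = {p78, p80} ∉ τ ✗.
  V = {[p76=p79], [p78=p80]}: π^{-1}(V) = {p76, p78, p79, p80} ∈ τ ✓.
  V = {[p77], [p78=p80]}: π^{-1}(V) = {p77, p78, p80} ∉ τ ✗.
  V = {[p76=p79], [p77], [p78=p80]}: π^{-1}(V) = {p76, p77, p78, p79, p80} ∈ τ ✓.
Open sets in the quotient: τ_Q = {{}, {[p76=p79], [p78=p80]}, {[p76=p79], [p77], [p78=p80]}} (3 elements).


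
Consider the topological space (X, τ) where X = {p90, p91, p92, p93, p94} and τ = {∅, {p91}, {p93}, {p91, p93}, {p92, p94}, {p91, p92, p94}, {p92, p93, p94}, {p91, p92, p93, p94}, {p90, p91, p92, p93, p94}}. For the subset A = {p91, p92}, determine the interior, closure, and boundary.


int(A) = {p91}, cl(A) = {p90, p91, p92, p94}, ∂A = {p90, p92, p94}.

Closed sets in (X, τ) are complements of opens:
  closed(X, τ) = {∅, {p90}, {p90, p91}, {p90, p93}, {p90, p91, p93}, {p90, p92, p94}, {p90, p91, p92, p94}, {p90, p92, p93, p94}, {p90, p91, p92, p93, p94}}.
int(A) = ⋃ {U ∈ τ : U ⊆ A}. Opens contained in A: ∅, {p91}.
Taking the union of these: int(A) = {p91}.
cl(A) = ⋂ {C closed : A ⊆ C}. Closed sets containing A: {p90, p91, p92, p94}, {p90, p91, p92, p93, p94}.
Intersecting these: cl(A) = {p90, p91, p92, p94}.
∂A = cl(A) ∖ int(A) = {p90, p91, p92, p94} ∖ {p91} = {p90, p92, p94}.


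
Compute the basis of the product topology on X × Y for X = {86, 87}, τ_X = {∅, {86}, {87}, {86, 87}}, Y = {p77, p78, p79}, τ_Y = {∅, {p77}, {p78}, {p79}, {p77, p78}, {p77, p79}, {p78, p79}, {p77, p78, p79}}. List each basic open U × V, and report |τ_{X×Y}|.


Basis B = {∅ × ∅, {86} × {p77}, {86} × {p78}, {86} × {p79}, {87} × {p77}, {87} × {p78}, {87} × {p79}, {86} × {p77, p78}, {86} × {p77, p79}, {86, 87} × {p77}, {86} × {p78, p79}, {86, 87} × {p78}, {86, 87} × {p79}, {87} × {p77, p78}, {87} × {p77, p79}, {87} × {p78, p79}, {86} × {p77, p78, p79}, {87} × {p77, p78, p79}, {86, 87} × {p77, p78}, {86, 87} × {p77, p79}, {86, 87} × {p78, p79}, {86, 87} × {p77, p78, p79}}; |τ_{X×Y}| = 64.

Enumerate products U × V with U ∈ τ_X, V ∈ τ_Y (deduplicated):
  ∅ × ∅ = {} (∅)
  {86} × {p77} = {(86,p77)}
  {86} × {p78} = {(86,p78)}
  {86} × {p79} = {(86,p79)}
  {87} × {p77} = {(87,p77)}
  {87} × {p78} = {(87,p78)}
  {87} × {p79} = {(87,p79)}
  {86} × {p77, p78} = {(86,p77), (86,p78)}
  {86} × {p77, p79} = {(86,p77), (86,p79)}
  {86, 87} × {p77} = {(86,p77), (87,p77)}
  {86} × {p78, p79} = {(86,p78), (86,p79)}
  {86, 87} × {p78} = {(86,p78), (87,p78)}
  {86, 87} × {p79} = {(86,p79), (87,p79)}
  {87} × {p77, p78} = {(87,p77), (87,p78)}
  {87} × {p77, p79} = {(87,p77), (87,p79)}
  {87} × {p78, p79} = {(87,p78), (87,p79)}
  {86} × {p77, p78, p79} = {(86,p77), (86,p78), (86,p79)}
  {87} × {p77, p78, p79} = {(87,p77), (87,p78), (87,p79)}
  {86, 87} × {p77, p78} = {(86,p77), (86,p78), (87,p77), (87,p78)}
  {86, 87} × {p77, p79} = {(86,p77), (86,p79), (87,p77), (87,p79)}
  {86, 87} × {p78, p79} = {(86,p78), (86,p79), (87,p78), (87,p79)}
  {86, 87} × {p77, p78, p79} = {(86,p77), (86,p78), (86,p79), (87,p77), (87,p78), (87,p79)}
These 22 distinct sets form the basis B.
Close under arbitrary unions to get τ_{X×Y}; counting gives |τ_{X×Y}| = 64.


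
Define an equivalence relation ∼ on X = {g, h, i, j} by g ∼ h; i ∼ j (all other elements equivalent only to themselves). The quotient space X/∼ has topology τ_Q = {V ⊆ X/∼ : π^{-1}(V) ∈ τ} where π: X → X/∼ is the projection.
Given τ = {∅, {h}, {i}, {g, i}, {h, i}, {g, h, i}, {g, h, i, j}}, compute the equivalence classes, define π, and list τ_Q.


X/∼ = {[g=h], [i=j]}; |τ_Q| = 2.

Equivalence classes: [g=h], [i=j].
Quotient map π: X → X/∼ sends g ↦ [g=h], h ↦ [g=h], i ↦ [i=j], j ↦ [i=j].
For each subset V ⊆ X/∼, compute π^{-1}(V) ⊆ X and check whether π^{-1}(V) ∈ τ. V is open in τ_Q iff π^{-1}(V) ∈ τ.
  V = {}: π^{-1}(V) = ∅ ∈ τ ✓.
  V = {[g=h]}: π^{-1}(V) = {g, h} ∉ τ ✗.
  V = {[i=j]}: π^{-1}(V) = {i, j} ∉ τ ✗.
  V = {[g=h], [i=j]}: π^{-1}(V) = {g, h, i, j} ∈ τ ✓.
Open sets in the quotient: τ_Q = {{}, {[g=h], [i=j]}} (2 elements).


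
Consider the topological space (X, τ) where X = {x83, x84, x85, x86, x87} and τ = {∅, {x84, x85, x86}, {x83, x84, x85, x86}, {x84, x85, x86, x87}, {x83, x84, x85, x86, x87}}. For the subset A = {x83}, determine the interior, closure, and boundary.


int(A) = ∅, cl(A) = {x83}, ∂A = {x83}.

Closed sets in (X, τ) are complements of opens:
  closed(X, τ) = {∅, {x83}, {x87}, {x83, x87}, {x83, x84, x85, x86, x87}}.
int(A) = ⋃ {U ∈ τ : U ⊆ A}. Opens contained in A: ∅.
Taking the union of these: int(A) = ∅.
cl(A) = ⋂ {C closed : A ⊆ C}. Closed sets containing A: {x83}, {x83, x87}, {x83, x84, x85, x86, x87}.
Intersecting these: cl(A) = {x83}.
∂A = cl(A) ∖ int(A) = {x83} ∖ ∅ = {x83}.


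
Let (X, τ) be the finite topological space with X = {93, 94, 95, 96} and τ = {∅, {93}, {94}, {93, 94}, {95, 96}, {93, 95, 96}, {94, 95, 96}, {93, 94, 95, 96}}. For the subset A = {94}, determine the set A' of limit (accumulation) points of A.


A' = ∅

For each x ∈ X, list the open sets U ∈ τ with x ∈ U, then check whether U ∩ (A ∖ {x}) ≠ ∅ for every such U.
  x = 93: open {93} ∋ x has {93} ∩ (A ∖ {93}) = ∅, so x is NOT a limit point.
  x = 94: open {94} ∋ x has {94} ∩ (A ∖ {94}) = ∅, so x is NOT a limit point.
  x = 95: open {95, 96} ∋ x has {95, 96} ∩ (A ∖ {95}) = ∅, so x is NOT a limit point.
  x = 96: open {95, 96} ∋ x has {95, 96} ∩ (A ∖ {96}) = ∅, so x is NOT a limit point.
Collecting: A' = ∅.


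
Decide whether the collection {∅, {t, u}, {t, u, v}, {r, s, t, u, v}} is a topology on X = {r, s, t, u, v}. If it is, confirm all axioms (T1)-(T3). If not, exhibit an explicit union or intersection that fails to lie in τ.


τ IS a topology on X.

Axiom (T1): ∅ ∈ τ? Yes; X ∈ τ? Yes.
Axiom (T2/T3): check pairwise unions and intersections of members of τ.
All pairwise intersections and unions checked — each lies in τ. Therefore τ satisfies (T1), (T2), (T3): it IS a topology on X.


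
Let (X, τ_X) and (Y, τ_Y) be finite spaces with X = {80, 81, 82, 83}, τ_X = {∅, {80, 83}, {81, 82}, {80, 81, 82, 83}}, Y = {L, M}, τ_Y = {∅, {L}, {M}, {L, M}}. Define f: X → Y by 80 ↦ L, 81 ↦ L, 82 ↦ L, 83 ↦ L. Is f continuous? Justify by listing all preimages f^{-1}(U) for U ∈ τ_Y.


f IS continuous.

Compute f^{-1}(U) for each U ∈ τ_Y:
  U = ∅: f^{-1}(U) = ∅ ∈ τ_X ✓.
  U = {L}: f^{-1}(U) = {80, 81, 82, 83} ∈ τ_X ✓.
  U = {M}: f^{-1}(U) = ∅ ∈ τ_X ✓.
  U = {L, M}: f^{-1}(U) = {80, 81, 82, 83} ∈ τ_X ✓.
Every preimage lies in τ_X, so f IS continuous.


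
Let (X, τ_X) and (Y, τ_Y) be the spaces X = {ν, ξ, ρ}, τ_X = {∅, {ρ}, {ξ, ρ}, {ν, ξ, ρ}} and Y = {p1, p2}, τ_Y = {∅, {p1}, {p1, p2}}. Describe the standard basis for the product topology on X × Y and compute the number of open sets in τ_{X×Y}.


Basis B = {∅ × ∅, {ρ} × {p1}, {ξ, ρ} × {p1}, {ρ} × {p1, p2}, {ν, ξ, ρ} × {p1}, {ξ, ρ} × {p1, p2}, {ν, ξ, ρ} × {p1, p2}}; |τ_{X×Y}| = 10.

Enumerate products U × V with U ∈ τ_X, V ∈ τ_Y (deduplicated):
  ∅ × ∅ = {} (∅)
  {ρ} × {p1} = {(ρ,p1)}
  {ξ, ρ} × {p1} = {(ξ,p1), (ρ,p1)}
  {ρ} × {p1, p2} = {(ρ,p1), (ρ,p2)}
  {ν, ξ, ρ} × {p1} = {(ν,p1), (ξ,p1), (ρ,p1)}
  {ξ, ρ} × {p1, p2} = {(ξ,p1), (ξ,p2), (ρ,p1), (ρ,p2)}
  {ν, ξ, ρ} × {p1, p2} = {(ν,p1), (ν,p2), (ξ,p1), (ξ,p2), (ρ,p1), (ρ,p2)}
These 7 distinct sets form the basis B.
Close under arbitrary unions to get τ_{X×Y}; counting gives |τ_{X×Y}| = 10.


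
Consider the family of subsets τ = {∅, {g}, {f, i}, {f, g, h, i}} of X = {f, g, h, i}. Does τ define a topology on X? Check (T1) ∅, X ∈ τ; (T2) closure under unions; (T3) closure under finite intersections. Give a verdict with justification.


τ is NOT a topology on X.

Axiom (T1): ∅ ∈ τ? Yes; X ∈ τ? Yes.
Axiom (T2/T3): check pairwise unions and intersections of members of τ.
Counterexample for (T2): {g} ∪ {f, i} = {f, g, i} ∉ τ. Therefore τ is NOT a topology.


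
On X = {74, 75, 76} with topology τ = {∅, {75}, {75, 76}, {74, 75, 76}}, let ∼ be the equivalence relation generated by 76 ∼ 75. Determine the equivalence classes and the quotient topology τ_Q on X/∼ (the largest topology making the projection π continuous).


X/∼ = {[74], [75=76]}; |τ_Q| = 3.

Equivalence classes: [74], [75=76].
Quotient map π: X → X/∼ sends 74 ↦ [74], 75 ↦ [75=76], 76 ↦ [75=76].
For each subset V ⊆ X/∼, compute π^{-1}(V) ⊆ X and check whether π^{-1}(V) ∈ τ. V is open in τ_Q iff π^{-1}(V) ∈ τ.
  V = {}: π^{-1}(V) = ∅ ∈ τ ✓.
  V = {[74]}: π^{-1}(V) = {74} ∉ τ ✗.
  V = {[75=76]}: π^{-1}(V) = {75, 76} ∈ τ ✓.
  V = {[74], [75=76]}: π^{-1}(V) = {74, 75, 76} ∈ τ ✓.
Open sets in the quotient: τ_Q = {{}, {[75=76]}, {[74], [75=76]}} (3 elements).


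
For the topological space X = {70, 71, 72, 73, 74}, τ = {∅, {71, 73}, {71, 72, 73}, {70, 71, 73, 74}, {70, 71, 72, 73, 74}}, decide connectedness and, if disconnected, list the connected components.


(X, τ) is connected.

Find clopen sets (U ∈ τ with X ∖ U ∈ τ):
  U = ∅, X ∖ U = {70, 71, 72, 73, 74} — both open, so U is clopen.
  U = {70, 71, 72, 73, 74}, X ∖ U = ∅ — both open, so U is clopen.
Only trivial clopens (∅ and X) exist, so (X, τ) is connected.
Compute connected components by grouping points that agree on all clopens:
  component: {70, 71, 72, 73, 74}


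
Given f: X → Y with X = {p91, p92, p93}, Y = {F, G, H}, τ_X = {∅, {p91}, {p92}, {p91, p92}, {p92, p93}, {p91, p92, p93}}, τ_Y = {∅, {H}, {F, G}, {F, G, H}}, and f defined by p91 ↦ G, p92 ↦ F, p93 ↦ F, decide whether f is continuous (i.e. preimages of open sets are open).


f IS continuous.

Compute f^{-1}(U) for each U ∈ τ_Y:
  U = ∅: f^{-1}(U) = ∅ ∈ τ_X ✓.
  U = {H}: f^{-1}(U) = ∅ ∈ τ_X ✓.
  U = {F, G}: f^{-1}(U) = {p91, p92, p93} ∈ τ_X ✓.
  U = {F, G, H}: f^{-1}(U) = {p91, p92, p93} ∈ τ_X ✓.
Every preimage lies in τ_X, so f IS continuous.


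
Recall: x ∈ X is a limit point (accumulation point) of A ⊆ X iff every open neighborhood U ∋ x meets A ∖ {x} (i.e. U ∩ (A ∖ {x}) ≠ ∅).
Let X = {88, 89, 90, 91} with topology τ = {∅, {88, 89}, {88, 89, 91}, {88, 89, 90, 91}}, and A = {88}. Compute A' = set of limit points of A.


A' = {89, 90, 91}

For each x ∈ X, list the open sets U ∈ τ with x ∈ U, then check whether U ∩ (A ∖ {x}) ≠ ∅ for every such U.
  x = 88: open {88, 89} ∋ x has {88, 89} ∩ (A ∖ {88}) = ∅, so x is NOT a limit point.
  x = 89: opens ∋ x are {88, 89}, {88, 89, 91}, {88, 89, 90, 91}; each meets A ∖ {89}, so x IS a limit point.
  x = 90: opens ∋ x are {88, 89, 90, 91}; each meets A ∖ {90}, so x IS a limit point.
  x = 91: opens ∋ x are {88, 89, 91}, {88, 89, 90, 91}; each meets A ∖ {91}, so x IS a limit point.
Collecting: A' = {89, 90, 91}.


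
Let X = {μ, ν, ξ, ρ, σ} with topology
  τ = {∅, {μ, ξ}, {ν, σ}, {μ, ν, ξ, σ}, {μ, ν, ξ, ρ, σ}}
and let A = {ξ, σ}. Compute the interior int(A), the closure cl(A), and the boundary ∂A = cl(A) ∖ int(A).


int(A) = ∅, cl(A) = {μ, ν, ξ, ρ, σ}, ∂A = {μ, ν, ξ, ρ, σ}.

Closed sets in (X, τ) are complements of opens:
  closed(X, τ) = {∅, {ρ}, {μ, ξ, ρ}, {ν, ρ, σ}, {μ, ν, ξ, ρ, σ}}.
int(A) = ⋃ {U ∈ τ : U ⊆ A}. Opens contained in A: ∅.
Taking the union of these: int(A) = ∅.
cl(A) = ⋂ {C closed : A ⊆ C}. Closed sets containing A: {μ, ν, ξ, ρ, σ}.
Intersecting these: cl(A) = {μ, ν, ξ, ρ, σ}.
∂A = cl(A) ∖ int(A) = {μ, ν, ξ, ρ, σ} ∖ ∅ = {μ, ν, ξ, ρ, σ}.


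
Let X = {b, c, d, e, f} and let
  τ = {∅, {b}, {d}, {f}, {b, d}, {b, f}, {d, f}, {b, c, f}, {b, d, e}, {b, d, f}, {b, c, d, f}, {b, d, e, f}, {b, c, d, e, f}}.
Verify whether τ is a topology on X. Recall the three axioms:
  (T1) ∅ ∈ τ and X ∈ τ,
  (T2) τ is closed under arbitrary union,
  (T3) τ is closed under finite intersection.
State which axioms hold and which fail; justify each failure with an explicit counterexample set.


τ IS a topology on X.

Axiom (T1): ∅ ∈ τ? Yes; X ∈ τ? Yes.
Axiom (T2/T3): check pairwise unions and intersections of members of τ.
All pairwise intersections and unions checked — each lies in τ. Therefore τ satisfies (T1), (T2), (T3): it IS a topology on X.


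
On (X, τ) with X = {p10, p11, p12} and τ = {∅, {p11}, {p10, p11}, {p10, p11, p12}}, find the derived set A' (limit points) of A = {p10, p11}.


A' = {p10, p12}

For each x ∈ X, list the open sets U ∈ τ with x ∈ U, then check whether U ∩ (A ∖ {x}) ≠ ∅ for every such U.
  x = p10: opens ∋ x are {p10, p11}, {p10, p11, p12}; each meets A ∖ {p10}, so x IS a limit point.
  x = p11: open {p11} ∋ x has {p11} ∩ (A ∖ {p11}) = ∅, so x is NOT a limit point.
  x = p12: opens ∋ x are {p10, p11, p12}; each meets A ∖ {p12}, so x IS a limit point.
Collecting: A' = {p10, p12}.


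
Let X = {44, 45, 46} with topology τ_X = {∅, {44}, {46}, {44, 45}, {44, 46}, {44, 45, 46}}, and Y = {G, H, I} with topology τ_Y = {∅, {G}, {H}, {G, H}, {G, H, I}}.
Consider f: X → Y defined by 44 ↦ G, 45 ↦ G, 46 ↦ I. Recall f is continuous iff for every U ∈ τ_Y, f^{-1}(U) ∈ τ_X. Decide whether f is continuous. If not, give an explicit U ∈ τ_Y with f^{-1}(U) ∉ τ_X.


f IS continuous.

Compute f^{-1}(U) for each U ∈ τ_Y:
  U = ∅: f^{-1}(U) = ∅ ∈ τ_X ✓.
  U = {G}: f^{-1}(U) = {44, 45} ∈ τ_X ✓.
  U = {H}: f^{-1}(U) = ∅ ∈ τ_X ✓.
  U = {G, H}: f^{-1}(U) = {44, 45} ∈ τ_X ✓.
  U = {G, H, I}: f^{-1}(U) = {44, 45, 46} ∈ τ_X ✓.
Every preimage lies in τ_X, so f IS continuous.
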